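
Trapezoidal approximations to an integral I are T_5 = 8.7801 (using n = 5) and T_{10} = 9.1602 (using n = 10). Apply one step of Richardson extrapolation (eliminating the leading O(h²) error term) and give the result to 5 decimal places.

9.28690

R = (4·T_{10} − T_5) / 3 = (4·9.1602 − 8.7801)/3 = (27.8607)/3 = 9.28690.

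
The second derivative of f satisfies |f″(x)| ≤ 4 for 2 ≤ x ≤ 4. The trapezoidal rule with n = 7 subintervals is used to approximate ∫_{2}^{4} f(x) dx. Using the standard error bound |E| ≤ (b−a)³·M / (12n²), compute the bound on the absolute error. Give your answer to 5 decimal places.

|E| ≤ (2)³·4 / (12·7²) = 32/588 = 0.05442.

0.05442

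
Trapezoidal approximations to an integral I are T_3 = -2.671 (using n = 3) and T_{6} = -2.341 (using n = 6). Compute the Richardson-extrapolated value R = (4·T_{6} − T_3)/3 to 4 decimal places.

R = (4·T_{6} − T_3) / 3 = (4·(-2.341) − (-2.671))/3 = (-6.693)/3 = -2.2310.

-2.2310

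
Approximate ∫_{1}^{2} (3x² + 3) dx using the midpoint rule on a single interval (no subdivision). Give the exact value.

M = (b−a)·f(1.5) = 1·(9.75) = 9.75.

9.75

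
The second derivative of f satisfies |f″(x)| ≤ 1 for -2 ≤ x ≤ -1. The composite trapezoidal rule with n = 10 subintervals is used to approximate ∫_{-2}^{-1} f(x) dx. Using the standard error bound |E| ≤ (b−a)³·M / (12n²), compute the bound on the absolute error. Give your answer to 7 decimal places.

0.0008333

|E| ≤ (1)³·1 / (12·10²) = 1/1200 = 0.0008333.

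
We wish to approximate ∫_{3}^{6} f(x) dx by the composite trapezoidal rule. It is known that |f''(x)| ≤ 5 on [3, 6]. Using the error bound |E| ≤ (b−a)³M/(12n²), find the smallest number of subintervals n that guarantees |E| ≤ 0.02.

Need 135/(12n²) ≤ 0.02.
n² ≥ 135/(12·0.02) = 562.5 ⇒ n ≥ 23.7171, so the smallest n is 24.

24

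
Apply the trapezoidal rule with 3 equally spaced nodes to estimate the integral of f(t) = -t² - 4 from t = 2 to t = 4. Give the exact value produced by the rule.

h = (4 − 2)/2 = 1.
Nodes t₀,…,t₂ = 2, 3, 4.
f(t) = -t² - 4: f₀=-8, f₁=-13, f₂=-20.
(h/2)·[f₀ + 2f₁ + f₂] = 0.5·(-54) = -27.

-27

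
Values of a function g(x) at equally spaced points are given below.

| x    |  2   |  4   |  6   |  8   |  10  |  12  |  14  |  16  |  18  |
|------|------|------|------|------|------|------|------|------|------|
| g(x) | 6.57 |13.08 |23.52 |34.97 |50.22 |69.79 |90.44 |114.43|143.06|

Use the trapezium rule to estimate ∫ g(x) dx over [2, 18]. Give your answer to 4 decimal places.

942.5300

h = 2, n = 8.
(h/2)·[y₀ + 2y₁ + 2y₂ + 2y₃ + 2y₄ + 2y₅ + 2y₆ + 2y₇ + y₈] = 1·(942.53) = 942.5300.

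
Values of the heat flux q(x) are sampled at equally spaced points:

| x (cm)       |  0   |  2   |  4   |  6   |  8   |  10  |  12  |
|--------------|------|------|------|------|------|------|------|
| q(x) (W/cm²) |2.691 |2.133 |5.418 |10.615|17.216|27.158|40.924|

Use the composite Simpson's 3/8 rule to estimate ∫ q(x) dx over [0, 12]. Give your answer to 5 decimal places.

h = 2, n = 6.
(3h/8)·[y₀ + 3y₁ + 3y₂ + 2y₃ + 3y₄ + 3y₅ + y₆] = 0.75·(220.620) = 165.46500.

165.46500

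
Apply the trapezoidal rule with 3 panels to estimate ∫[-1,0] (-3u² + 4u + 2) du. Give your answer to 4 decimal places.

h = (0 − (-1))/3 = 0.333333.
Nodes u₀,…,u₃ = -1, -0.666667, -0.333333, 0.
f(u) = -3u² + 4u + 2: f₀=-5, f₁=-2, f₂=0.333333, f₃=2.
(h/2)·[f₀ + 2f₁ + 2f₂ + f₃] = 0.166667·(-6.333333) = -1.0556.

-1.0556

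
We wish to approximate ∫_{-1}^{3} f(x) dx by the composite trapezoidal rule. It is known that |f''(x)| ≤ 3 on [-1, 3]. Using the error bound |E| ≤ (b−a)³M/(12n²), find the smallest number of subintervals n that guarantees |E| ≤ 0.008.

45

Need 192/(12n²) ≤ 0.008.
n² ≥ 192/(12·0.008) = 2000 ⇒ n ≥ 44.7214, so the smallest n is 45.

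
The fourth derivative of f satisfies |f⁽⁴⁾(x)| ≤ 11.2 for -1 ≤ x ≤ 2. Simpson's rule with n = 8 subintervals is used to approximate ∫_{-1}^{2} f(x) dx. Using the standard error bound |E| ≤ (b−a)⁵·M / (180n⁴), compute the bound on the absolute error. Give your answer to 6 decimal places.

|E| ≤ (3)⁵·11.2 / (180·8⁴) = 2721.6/737280 = 0.003691.

0.003691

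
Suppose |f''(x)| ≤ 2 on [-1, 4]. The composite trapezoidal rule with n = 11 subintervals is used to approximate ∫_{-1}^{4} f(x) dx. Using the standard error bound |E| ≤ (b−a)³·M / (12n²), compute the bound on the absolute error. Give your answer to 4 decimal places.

|E| ≤ (5)³·2 / (12·11²) = 250/1452 = 0.1722.

0.1722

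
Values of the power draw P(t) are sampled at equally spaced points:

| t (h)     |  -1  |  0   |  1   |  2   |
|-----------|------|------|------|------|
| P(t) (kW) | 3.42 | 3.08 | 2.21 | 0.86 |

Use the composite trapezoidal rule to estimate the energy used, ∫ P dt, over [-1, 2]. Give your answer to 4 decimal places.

h = 1, n = 3.
(h/2)·[y₀ + 2y₁ + 2y₂ + y₃] = 0.5·(14.86) = 7.4300.

7.4300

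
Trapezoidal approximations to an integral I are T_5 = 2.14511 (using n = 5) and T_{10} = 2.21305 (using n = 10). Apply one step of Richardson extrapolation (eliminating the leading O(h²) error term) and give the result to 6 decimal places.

2.235697

R = (4·T_{10} − T_5) / 3 = (4·2.21305 − 2.14511)/3 = (6.70709)/3 = 2.235697.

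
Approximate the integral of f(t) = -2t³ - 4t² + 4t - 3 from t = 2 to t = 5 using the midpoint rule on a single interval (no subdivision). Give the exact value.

M = (b−a)·f(3.5) = 3·(-123.75) = -371.25.

-371.25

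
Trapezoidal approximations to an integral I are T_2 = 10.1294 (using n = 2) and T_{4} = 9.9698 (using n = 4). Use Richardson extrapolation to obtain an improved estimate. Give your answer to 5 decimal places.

R = (4·T_{4} − T_2) / 3 = (4·9.9698 − 10.1294)/3 = (29.7498)/3 = 9.91660.

9.91660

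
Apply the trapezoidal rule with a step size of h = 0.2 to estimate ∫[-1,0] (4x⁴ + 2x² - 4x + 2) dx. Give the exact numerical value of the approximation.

5.53312

h = (0 − (-1))/5 = 0.2.
Nodes x₀,…,x₅ = -1, -0.8, -0.6, -0.4, -0.2, 0.
f(x) = 4x⁴ + 2x² - 4x + 2: f₀=12, f₁=8.1184, f₂=5.6384, f₃=4.0224, f₄=2.8864, f₅=2.
(h/2)·[f₀ + 2f₁ + 2f₂ + 2f₃ + 2f₄ + f₅] = 0.1·(55.3312) = 5.53312.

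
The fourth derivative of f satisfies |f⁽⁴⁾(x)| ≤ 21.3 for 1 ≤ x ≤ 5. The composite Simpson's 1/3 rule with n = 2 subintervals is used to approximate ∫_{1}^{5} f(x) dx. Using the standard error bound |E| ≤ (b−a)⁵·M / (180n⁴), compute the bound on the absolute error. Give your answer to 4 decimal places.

|E| ≤ (4)⁵·21.3 / (180·2⁴) = 21811.2/2880 = 7.5733.

7.5733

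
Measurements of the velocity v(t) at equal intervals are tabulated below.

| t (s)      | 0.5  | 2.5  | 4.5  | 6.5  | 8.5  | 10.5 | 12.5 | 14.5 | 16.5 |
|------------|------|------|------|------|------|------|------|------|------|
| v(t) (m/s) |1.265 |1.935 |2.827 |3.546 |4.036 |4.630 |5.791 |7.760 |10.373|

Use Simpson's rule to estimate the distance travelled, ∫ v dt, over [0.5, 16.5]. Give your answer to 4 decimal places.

h = 2, n = 8.
(h/3)·[y₀ + 4y₁ + 2y₂ + 4y₃ + 2y₄ + 4y₅ + 2y₆ + 4y₇ + y₈] = 0.666667·(108.430) = 72.2867.

72.2867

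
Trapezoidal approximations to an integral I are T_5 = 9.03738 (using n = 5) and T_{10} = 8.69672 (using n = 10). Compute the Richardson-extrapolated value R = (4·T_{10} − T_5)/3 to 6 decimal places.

8.583167

R = (4·T_{10} − T_5) / 3 = (4·8.69672 − 9.03738)/3 = (25.74950)/3 = 8.583167.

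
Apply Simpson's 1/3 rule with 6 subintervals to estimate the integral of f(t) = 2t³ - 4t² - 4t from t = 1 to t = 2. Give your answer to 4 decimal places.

-7.8333

h = (2 − 1)/6 = 0.166667.
Nodes t₀,…,t₆ = 1, 1.166667, 1.333333, 1.5, 1.666667, 1.833333, 2.
f(t) = 2t³ - 4t² - 4t: f₀=-6, f₁=-6.935185, f₂=-7.703704, f₃=-8.25, f₄=-8.518519, f₅=-8.453704, f₆=-8.
(h/3)·[f₀ + 4f₁ + 2f₂ + 4f₃ + 2f₄ + 4f₅ + f₆] = 0.055556·(-141) = -7.8333.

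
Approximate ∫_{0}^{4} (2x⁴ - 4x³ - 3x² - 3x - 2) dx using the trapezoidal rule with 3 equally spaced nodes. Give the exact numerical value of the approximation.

h = (4 − 0)/2 = 2.
Nodes x₀,…,x₂ = 0, 2, 4.
f(x) = 2x⁴ - 4x³ - 3x² - 3x - 2: f₀=-2, f₁=-20, f₂=194.
(h/2)·[f₀ + 2f₁ + f₂] = 1·(152) = 152.

152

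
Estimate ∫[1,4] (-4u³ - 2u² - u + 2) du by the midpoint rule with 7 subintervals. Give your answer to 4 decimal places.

h = (4 − 1)/7 = 0.428571.
Midpoints m₁,…,m₇ = 1.214286, 1.642857, 2.071429, 2.5, 2.928571, 3.357143, 3.785714.
f(m₁)=-9.325073, f(m₂)=-22.776968, f(m₃)=-44.205539, f(m₄)=-75.5, f(m₅)=-118.549563, f(m₆)=-175.243440, f(m₇)=-247.470845.
h·[f(m₁) + f(m₂) + f(m₃) + f(m₄) + f(m₅) + f(m₆) + f(m₇)] = 0.428571·(-693.071429) = -297.0306.

-297.0306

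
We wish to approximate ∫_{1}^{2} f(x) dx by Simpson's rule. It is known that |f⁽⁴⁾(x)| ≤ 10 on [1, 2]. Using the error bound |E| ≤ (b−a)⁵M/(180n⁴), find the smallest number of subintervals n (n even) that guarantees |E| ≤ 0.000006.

Need 10/(180n⁴) ≤ 0.000006.
n⁴ ≥ 10/(180·0.000006) = 9259.26 ⇒ n ≥ 9.8094, so the smallest even n is 10. (n must be even for Simpson's rule.)

10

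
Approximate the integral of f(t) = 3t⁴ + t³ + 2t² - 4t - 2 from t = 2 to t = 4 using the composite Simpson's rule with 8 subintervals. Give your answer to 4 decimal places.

h = (4 − 2)/8 = 0.25.
Nodes t₀,…,t₈ = 2, 2.25, 2.5, 2.75, 3, 3.25, 3.5, 3.75, 4.
f(t) = 3t⁴ + t³ + 2t² - 4t - 2: f₀=54, f₁=87.40234375, f₂=133.3125, f₃=194.49609375, f₄=274, f₅=375.15234375, f₆=501.5625, f₇=657.12109375, f₈=846.
(h/3)·[f₀ + 4f₁ + 2f₂ + 4f₃ + 2f₄ + 4f₅ + 2f₆ + 4f₇ + f₈] = 0.083333·(7974.4375) = 664.5365.

664.5365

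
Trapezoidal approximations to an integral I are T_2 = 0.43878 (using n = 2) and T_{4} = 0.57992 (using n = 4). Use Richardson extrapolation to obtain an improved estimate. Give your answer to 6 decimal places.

R = (4·T_{4} − T_2) / 3 = (4·0.57992 − 0.43878)/3 = (1.88090)/3 = 0.626967.

0.626967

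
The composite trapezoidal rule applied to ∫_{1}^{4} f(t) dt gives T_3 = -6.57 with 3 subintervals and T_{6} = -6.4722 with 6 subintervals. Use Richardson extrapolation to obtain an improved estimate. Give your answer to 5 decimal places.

R = (4·T_{6} − T_3) / 3 = (4·(-6.4722) − (-6.57))/3 = (-19.3188)/3 = -6.43960.

-6.43960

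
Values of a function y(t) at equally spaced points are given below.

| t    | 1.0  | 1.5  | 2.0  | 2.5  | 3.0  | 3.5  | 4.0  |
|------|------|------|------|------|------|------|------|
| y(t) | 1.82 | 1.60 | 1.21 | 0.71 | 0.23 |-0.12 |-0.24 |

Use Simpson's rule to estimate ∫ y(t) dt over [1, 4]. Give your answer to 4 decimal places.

2.2033

h = 0.5, n = 6.
(h/3)·[y₀ + 4y₁ + 2y₂ + 4y₃ + 2y₄ + 4y₅ + y₆] = 0.166667·(13.22) = 2.2033.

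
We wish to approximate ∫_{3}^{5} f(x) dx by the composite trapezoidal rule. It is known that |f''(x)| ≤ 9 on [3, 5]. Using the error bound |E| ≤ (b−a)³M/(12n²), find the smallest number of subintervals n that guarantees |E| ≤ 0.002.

55

Need 72/(12n²) ≤ 0.002.
n² ≥ 72/(12·0.002) = 3000 ⇒ n ≥ 54.7723, so the smallest n is 55.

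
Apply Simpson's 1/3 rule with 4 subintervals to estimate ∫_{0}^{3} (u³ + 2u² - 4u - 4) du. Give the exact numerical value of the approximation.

8.25

h = (3 − 0)/4 = 0.75.
Nodes u₀,…,u₄ = 0, 0.75, 1.5, 2.25, 3.
f(u) = u³ + 2u² - 4u - 4: f₀=-4, f₁=-5.453125, f₂=-2.125, f₃=8.515625, f₄=29.
(h/3)·[f₀ + 4f₁ + 2f₂ + 4f₃ + f₄] = 0.25·(33) = 8.25.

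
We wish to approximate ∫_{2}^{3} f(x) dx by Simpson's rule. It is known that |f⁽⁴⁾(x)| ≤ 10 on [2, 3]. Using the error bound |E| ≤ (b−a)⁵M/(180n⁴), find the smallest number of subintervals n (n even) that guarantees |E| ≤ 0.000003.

Need 10/(180n⁴) ≤ 0.000003.
n⁴ ≥ 10/(180·0.000003) = 18518.5 ⇒ n ≥ 11.6655, so the smallest even n is 12. (n must be even for Simpson's rule.)

12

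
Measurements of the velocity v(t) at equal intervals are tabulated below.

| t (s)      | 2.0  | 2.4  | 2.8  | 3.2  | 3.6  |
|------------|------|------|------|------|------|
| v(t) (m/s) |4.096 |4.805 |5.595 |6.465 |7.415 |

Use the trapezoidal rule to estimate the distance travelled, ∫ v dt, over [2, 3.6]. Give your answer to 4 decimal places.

h = 0.4, n = 4.
(h/2)·[y₀ + 2y₁ + 2y₂ + 2y₃ + y₄] = 0.2·(45.241) = 9.0482.

9.0482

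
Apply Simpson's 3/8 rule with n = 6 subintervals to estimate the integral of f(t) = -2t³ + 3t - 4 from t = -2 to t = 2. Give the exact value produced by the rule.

-16

h = (2 − (-2))/6 = 0.666667.
Nodes t₀,…,t₆ = -2, -1.333333, -0.666667, 0, 0.666667, 1.333333, 2.
f(t) = -2t³ + 3t - 4: f₀=6, f₁=-3.259259, f₂=-5.407407, f₃=-4, f₄=-2.592593, f₅=-4.740741, f₆=-14.
(3h/8)·[f₀ + 3f₁ + 3f₂ + 2f₃ + 3f₄ + 3f₅ + f₆] = 0.25·(-64) = -16.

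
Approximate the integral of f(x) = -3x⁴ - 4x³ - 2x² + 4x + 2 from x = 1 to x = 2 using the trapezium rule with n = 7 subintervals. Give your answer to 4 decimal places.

h = (2 − 1)/7 = 0.142857.
Nodes x₀,…,x₇ = 1, 1.142857, 1.285714, 1.428571, 1.571429, 1.714286, 1.857143, 2.
f(x) = -3x⁴ - 4x³ - 2x² + 4x + 2: f₀=-3, f₁=-7.129529, f₂=-12.862557, f₃=-20.523948, f₄=-30.468555, f₅=-43.081216, f₆=-58.776760, f₇=-78.
(h/2)·[f₀ + 2f₁ + 2f₂ + 2f₃ + 2f₄ + 2f₅ + 2f₆ + f₇] = 0.071429·(-426.685131) = -30.4775.

-30.4775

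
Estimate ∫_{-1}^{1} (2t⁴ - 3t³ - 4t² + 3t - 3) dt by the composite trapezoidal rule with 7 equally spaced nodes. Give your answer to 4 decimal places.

h = (1 − (-1))/6 = 0.333333.
Nodes t₀,…,t₆ = -1, -0.666667, -0.333333, 0, 0.333333, 0.666667, 1.
f(t) = 2t⁴ - 3t³ - 4t² + 3t - 3: f₀=-5, f₁=-5.493827, f₂=-4.308642, f₃=-3, f₄=-2.530864, f₅=-3.271605, f₆=-5.
(h/2)·[f₀ + 2f₁ + 2f₂ + 2f₃ + 2f₄ + 2f₅ + f₆] = 0.166667·(-47.209877) = -7.8683.

-7.8683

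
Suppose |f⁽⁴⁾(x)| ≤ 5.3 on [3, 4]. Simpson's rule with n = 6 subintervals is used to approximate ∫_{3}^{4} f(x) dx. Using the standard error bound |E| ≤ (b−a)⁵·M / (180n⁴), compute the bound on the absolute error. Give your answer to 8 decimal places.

0.00002272

|E| ≤ (1)⁵·5.3 / (180·6⁴) = 5.3/233280 = 0.00002272.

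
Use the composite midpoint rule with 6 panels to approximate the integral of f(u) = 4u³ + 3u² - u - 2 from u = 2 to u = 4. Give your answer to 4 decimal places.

285.2778

h = (4 − 2)/6 = 0.333333.
Midpoints m₁,…,m₆ = 2.166667, 2.5, 2.833333, 3.166667, 3.5, 3.833333.
f(m₁)=50.601852, f(m₂)=76.75, f(m₃)=110.231481, f(m₄)=151.935185, f(m₅)=202.75, f(m₆)=263.564815.
h·[f(m₁) + f(m₂) + f(m₃) + f(m₄) + f(m₅) + f(m₆)] = 0.333333·(855.833333) = 285.2778.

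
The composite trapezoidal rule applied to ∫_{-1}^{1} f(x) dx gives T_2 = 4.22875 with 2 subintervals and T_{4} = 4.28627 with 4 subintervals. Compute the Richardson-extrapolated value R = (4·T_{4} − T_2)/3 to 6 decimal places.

4.305443

R = (4·T_{4} − T_2) / 3 = (4·4.28627 − 4.22875)/3 = (12.91633)/3 = 4.305443.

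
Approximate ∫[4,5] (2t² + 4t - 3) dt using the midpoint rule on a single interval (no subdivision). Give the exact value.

55.5

M = (b−a)·f(4.5) = 1·(55.5) = 55.5.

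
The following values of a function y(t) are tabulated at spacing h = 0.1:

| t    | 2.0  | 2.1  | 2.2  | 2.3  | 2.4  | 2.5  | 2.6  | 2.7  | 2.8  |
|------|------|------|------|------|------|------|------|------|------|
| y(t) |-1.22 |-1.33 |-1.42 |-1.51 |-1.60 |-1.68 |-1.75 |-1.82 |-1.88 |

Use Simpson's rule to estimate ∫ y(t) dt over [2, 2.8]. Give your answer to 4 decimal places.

h = 0.1, n = 8.
(h/3)·[y₀ + 4y₁ + 2y₂ + 4y₃ + 2y₄ + 4y₅ + 2y₆ + 4y₇ + y₈] = 0.033333·(-38.00) = -1.2667.

-1.2667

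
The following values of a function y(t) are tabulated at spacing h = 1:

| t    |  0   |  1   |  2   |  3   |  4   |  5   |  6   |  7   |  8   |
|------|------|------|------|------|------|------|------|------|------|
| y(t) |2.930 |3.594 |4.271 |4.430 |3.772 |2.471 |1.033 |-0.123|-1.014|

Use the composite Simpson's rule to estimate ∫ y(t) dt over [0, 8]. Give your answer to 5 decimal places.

h = 1, n = 8.
(h/3)·[y₀ + 4y₁ + 2y₂ + 4y₃ + 2y₄ + 4y₅ + 2y₆ + 4y₇ + y₈] = 0.333333·(61.556) = 20.51867.

20.51867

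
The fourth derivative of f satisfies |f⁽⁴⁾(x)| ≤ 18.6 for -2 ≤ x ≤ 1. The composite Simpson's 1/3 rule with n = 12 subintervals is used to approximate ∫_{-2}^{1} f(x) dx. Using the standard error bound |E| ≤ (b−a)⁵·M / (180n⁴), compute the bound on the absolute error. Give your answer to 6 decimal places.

0.001211

|E| ≤ (3)⁵·18.6 / (180·12⁴) = 4519.8/3732480 = 0.001211.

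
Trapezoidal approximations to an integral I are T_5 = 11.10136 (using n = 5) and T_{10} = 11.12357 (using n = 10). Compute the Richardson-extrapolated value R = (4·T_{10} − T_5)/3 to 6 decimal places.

11.130973

R = (4·T_{10} − T_5) / 3 = (4·11.12357 − 11.10136)/3 = (33.39292)/3 = 11.130973.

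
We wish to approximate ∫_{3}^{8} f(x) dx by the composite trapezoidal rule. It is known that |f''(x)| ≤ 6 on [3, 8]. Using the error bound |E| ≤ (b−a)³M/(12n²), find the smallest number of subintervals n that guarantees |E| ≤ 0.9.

Need 750/(12n²) ≤ 0.9.
n² ≥ 750/(12·0.9) = 69.4444 ⇒ n ≥ 8.3333, so the smallest n is 9.

9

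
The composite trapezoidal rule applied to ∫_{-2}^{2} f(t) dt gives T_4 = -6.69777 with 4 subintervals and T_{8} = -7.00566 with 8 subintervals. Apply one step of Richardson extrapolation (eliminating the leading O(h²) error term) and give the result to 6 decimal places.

R = (4·T_{8} − T_4) / 3 = (4·(-7.00566) − (-6.69777))/3 = (-21.32487)/3 = -7.108290.

-7.108290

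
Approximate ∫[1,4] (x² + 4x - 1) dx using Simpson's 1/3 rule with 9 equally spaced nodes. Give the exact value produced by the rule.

48

h = (4 − 1)/8 = 0.375.
Nodes x₀,…,x₈ = 1, 1.375, 1.75, 2.125, 2.5, 2.875, 3.25, 3.625, 4.
f(x) = x² + 4x - 1: f₀=4, f₁=6.390625, f₂=9.0625, f₃=12.015625, f₄=15.25, f₅=18.765625, f₆=22.5625, f₇=26.640625, f₈=31.
(h/3)·[f₀ + 4f₁ + 2f₂ + 4f₃ + 2f₄ + 4f₅ + 2f₆ + 4f₇ + f₈] = 0.125·(384) = 48.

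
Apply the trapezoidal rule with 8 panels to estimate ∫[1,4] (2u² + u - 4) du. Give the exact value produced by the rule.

h = (4 − 1)/8 = 0.375.
Nodes u₀,…,u₈ = 1, 1.375, 1.75, 2.125, 2.5, 2.875, 3.25, 3.625, 4.
f(u) = 2u² + u - 4: f₀=-1, f₁=1.15625, f₂=3.875, f₃=7.15625, f₄=11, f₅=15.40625, f₆=20.375, f₇=25.90625, f₈=32.
(h/2)·[f₀ + 2f₁ + 2f₂ + 2f₃ + 2f₄ + 2f₅ + 2f₆ + 2f₇ + f₈] = 0.1875·(200.75) = 37.640625.

37.640625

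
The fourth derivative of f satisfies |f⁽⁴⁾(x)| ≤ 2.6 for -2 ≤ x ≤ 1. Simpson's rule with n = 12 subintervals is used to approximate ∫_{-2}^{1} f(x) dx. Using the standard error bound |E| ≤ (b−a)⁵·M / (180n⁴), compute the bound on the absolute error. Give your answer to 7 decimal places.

|E| ≤ (3)⁵·2.6 / (180·12⁴) = 631.8/3732480 = 0.0001693.

0.0001693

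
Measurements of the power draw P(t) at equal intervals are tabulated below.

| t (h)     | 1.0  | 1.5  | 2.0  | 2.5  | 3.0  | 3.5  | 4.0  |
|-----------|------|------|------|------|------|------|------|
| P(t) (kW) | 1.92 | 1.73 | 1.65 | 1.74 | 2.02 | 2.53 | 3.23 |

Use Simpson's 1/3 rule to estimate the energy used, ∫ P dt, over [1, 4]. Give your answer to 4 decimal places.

h = 0.5, n = 6.
(h/3)·[y₀ + 4y₁ + 2y₂ + 4y₃ + 2y₄ + 4y₅ + y₆] = 0.166667·(36.49) = 6.0817.

6.0817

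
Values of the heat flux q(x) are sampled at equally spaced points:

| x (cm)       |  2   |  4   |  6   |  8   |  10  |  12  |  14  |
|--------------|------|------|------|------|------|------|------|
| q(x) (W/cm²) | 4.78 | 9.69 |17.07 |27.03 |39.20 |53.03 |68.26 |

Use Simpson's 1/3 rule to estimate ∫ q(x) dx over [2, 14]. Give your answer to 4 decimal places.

h = 2, n = 6.
(h/3)·[y₀ + 4y₁ + 2y₂ + 4y₃ + 2y₄ + 4y₅ + y₆] = 0.666667·(544.58) = 363.0533.

363.0533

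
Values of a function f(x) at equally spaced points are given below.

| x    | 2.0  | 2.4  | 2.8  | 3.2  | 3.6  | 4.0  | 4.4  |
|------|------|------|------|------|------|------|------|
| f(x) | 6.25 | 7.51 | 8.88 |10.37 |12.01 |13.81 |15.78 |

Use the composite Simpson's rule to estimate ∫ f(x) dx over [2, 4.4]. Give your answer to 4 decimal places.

h = 0.4, n = 6.
(h/3)·[y₀ + 4y₁ + 2y₂ + 4y₃ + 2y₄ + 4y₅ + y₆] = 0.133333·(190.57) = 25.4093.

25.4093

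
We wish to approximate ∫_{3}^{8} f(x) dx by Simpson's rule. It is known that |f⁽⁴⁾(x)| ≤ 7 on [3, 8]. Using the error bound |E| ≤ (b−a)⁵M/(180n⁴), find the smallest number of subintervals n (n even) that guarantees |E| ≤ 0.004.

14

Need 21875/(180n⁴) ≤ 0.004.
n⁴ ≥ 21875/(180·0.004) = 30381.9 ⇒ n ≥ 13.2024, so the smallest even n is 14. (n must be even for Simpson's rule.)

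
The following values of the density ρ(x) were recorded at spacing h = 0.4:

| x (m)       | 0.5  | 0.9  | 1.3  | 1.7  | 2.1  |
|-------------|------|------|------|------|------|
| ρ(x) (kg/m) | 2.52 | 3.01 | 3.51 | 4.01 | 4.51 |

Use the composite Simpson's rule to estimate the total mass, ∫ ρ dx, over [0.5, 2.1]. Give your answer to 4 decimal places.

h = 0.4, n = 4.
(h/3)·[y₀ + 4y₁ + 2y₂ + 4y₃ + y₄] = 0.133333·(42.13) = 5.6173.

5.6173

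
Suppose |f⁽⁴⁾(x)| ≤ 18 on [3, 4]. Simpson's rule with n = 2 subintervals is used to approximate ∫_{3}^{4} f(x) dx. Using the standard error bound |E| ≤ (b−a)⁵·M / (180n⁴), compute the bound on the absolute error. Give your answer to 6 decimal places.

0.006250

|E| ≤ (1)⁵·18 / (180·2⁴) = 18/2880 = 0.006250.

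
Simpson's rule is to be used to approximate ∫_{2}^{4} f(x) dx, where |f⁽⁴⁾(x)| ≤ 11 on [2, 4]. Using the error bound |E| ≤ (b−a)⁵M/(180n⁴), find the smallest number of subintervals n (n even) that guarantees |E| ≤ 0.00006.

14

Need 352/(180n⁴) ≤ 0.00006.
n⁴ ≥ 352/(180·0.00006) = 32592.6 ⇒ n ≥ 13.4363, so the smallest even n is 14. (n must be even for Simpson's rule.)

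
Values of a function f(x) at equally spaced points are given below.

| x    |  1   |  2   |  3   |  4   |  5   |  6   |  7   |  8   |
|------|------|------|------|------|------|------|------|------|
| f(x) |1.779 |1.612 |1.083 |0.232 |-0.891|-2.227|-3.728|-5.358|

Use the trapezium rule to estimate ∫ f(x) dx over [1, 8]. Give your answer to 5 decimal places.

h = 1, n = 7.
(h/2)·[y₀ + 2y₁ + 2y₂ + 2y₃ + 2y₄ + 2y₅ + 2y₆ + y₇] = 0.5·(-11.417) = -5.70850.

-5.70850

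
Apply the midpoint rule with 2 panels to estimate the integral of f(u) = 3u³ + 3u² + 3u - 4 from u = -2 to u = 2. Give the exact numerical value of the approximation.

h = (2 − (-2))/2 = 2.
Midpoints m₁,…,m₂ = -1, 1.
f(m₁)=-7, f(m₂)=5.
h·[f(m₁) + f(m₂)] = 2·(-2) = -4.

-4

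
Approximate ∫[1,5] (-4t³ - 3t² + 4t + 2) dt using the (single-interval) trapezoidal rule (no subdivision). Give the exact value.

-1108

T = (b−a)/2 · [f(1) + f(5)] = 2·[(-1) + (-553)] = -1108.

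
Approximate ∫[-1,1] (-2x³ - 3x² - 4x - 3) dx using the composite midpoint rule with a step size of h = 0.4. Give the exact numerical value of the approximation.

h = (1 − (-1))/5 = 0.4.
Midpoints m₁,…,m₅ = -0.8, -0.4, 0, 0.4, 0.8.
f(m₁)=-0.696, f(m₂)=-1.752, f(m₃)=-3, f(m₄)=-5.208, f(m₅)=-9.144.
h·[f(m₁) + f(m₂) + f(m₃) + f(m₄) + f(m₅)] = 0.4·(-19.8) = -7.92.

-7.92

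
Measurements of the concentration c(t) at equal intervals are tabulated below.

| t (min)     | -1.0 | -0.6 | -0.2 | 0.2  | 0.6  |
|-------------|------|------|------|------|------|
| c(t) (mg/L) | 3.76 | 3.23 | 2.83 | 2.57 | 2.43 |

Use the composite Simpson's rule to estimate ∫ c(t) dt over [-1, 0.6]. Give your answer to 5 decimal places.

4.67333

h = 0.4, n = 4.
(h/3)·[y₀ + 4y₁ + 2y₂ + 4y₃ + y₄] = 0.133333·(35.05) = 4.67333.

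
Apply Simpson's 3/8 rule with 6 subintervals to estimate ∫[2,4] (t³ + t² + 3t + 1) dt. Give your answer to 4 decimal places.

98.6667

h = (4 − 2)/6 = 0.333333.
Nodes t₀,…,t₆ = 2, 2.333333, 2.666667, 3, 3.333333, 3.666667, 4.
f(t) = t³ + t² + 3t + 1: f₀=19, f₁=26.148148, f₂=35.074074, f₃=46, f₄=59.148148, f₅=74.740741, f₆=93.
(3h/8)·[f₀ + 3f₁ + 3f₂ + 2f₃ + 3f₄ + 3f₅ + f₆] = 0.125·(789.333333) = 98.6667.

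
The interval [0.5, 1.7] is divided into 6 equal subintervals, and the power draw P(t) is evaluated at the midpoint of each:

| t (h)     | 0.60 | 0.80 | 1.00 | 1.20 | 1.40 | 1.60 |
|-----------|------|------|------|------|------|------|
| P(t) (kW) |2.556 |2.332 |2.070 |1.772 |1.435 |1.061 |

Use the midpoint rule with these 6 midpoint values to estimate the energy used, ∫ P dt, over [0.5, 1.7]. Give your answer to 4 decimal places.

h = 0.2, n = 6.
h·[y(m₁) + y(m₂) + y(m₃) + y(m₄) + y(m₅) + y(m₆)] = 0.2·(11.226) = 2.2452.

2.2452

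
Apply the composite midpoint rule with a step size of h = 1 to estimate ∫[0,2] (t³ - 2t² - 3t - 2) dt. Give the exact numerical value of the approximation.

h = (2 − 0)/2 = 1.
Midpoints m₁,…,m₂ = 0.5, 1.5.
f(m₁)=-3.875, f(m₂)=-7.625.
h·[f(m₁) + f(m₂)] = 1·(-11.5) = -11.5.

-11.5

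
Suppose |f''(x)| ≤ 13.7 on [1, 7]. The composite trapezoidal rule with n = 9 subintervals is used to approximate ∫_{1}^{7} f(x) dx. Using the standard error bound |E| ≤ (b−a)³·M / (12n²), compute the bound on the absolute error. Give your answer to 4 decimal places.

3.0444

|E| ≤ (6)³·13.7 / (12·9²) = 2959.2/972 = 3.0444.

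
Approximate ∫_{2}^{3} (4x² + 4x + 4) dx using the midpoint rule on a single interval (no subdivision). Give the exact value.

39

M = (b−a)·f(2.5) = 1·(39) = 39.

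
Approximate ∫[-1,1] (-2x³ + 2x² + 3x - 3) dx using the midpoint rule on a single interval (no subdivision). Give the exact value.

M = (b−a)·f(0) = 2·(-3) = -6.

-6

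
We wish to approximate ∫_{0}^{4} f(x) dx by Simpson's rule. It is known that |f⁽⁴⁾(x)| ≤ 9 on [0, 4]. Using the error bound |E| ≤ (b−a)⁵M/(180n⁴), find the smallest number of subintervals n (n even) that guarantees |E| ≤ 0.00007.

30

Need 9216/(180n⁴) ≤ 0.00007.
n⁴ ≥ 9216/(180·0.00007) = 731429 ⇒ n ≥ 29.2444, so the smallest even n is 30. (n must be even for Simpson's rule.)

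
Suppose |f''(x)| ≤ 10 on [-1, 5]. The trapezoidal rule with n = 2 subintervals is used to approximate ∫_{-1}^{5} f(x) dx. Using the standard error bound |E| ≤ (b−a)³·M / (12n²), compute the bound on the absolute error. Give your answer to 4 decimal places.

45.0000

|E| ≤ (6)³·10 / (12·2²) = 2160/48 = 45.0000.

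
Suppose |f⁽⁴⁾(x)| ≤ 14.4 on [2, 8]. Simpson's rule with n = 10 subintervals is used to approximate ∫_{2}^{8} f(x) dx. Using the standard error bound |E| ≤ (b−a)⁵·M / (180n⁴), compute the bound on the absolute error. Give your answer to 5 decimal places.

0.06221

|E| ≤ (6)⁵·14.4 / (180·10⁴) = 111974.4/1800000 = 0.06221.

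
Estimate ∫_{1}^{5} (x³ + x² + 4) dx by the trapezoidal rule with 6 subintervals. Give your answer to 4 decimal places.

h = (5 − 1)/6 = 0.666667.
Nodes x₀,…,x₆ = 1, 1.666667, 2.333333, 3, 3.666667, 4.333333, 5.
f(x) = x³ + x² + 4: f₀=6, f₁=11.407407, f₂=22.148148, f₃=40, f₄=66.740741, f₅=104.148148, f₆=154.
(h/2)·[f₀ + 2f₁ + 2f₂ + 2f₃ + 2f₄ + 2f₅ + f₆] = 0.333333·(648.888889) = 216.2963.

216.2963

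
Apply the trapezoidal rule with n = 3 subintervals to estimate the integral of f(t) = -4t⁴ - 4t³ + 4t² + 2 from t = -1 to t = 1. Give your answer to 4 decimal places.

h = (1 − (-1))/3 = 0.666667.
Nodes t₀,…,t₃ = -1, -0.333333, 0.333333, 1.
f(t) = -4t⁴ - 4t³ + 4t² + 2: f₀=6, f₁=2.543210, f₂=2.246914, f₃=-2.
(h/2)·[f₀ + 2f₁ + 2f₂ + f₃] = 0.333333·(13.580247) = 4.5267.

4.5267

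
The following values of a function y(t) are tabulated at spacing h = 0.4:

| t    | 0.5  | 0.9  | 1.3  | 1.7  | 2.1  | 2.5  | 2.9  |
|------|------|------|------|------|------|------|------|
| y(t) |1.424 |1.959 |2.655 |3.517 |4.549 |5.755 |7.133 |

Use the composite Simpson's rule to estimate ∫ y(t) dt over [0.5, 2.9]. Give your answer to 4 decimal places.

9.0519

h = 0.4, n = 6.
(h/3)·[y₀ + 4y₁ + 2y₂ + 4y₃ + 2y₄ + 4y₅ + y₆] = 0.133333·(67.889) = 9.0519.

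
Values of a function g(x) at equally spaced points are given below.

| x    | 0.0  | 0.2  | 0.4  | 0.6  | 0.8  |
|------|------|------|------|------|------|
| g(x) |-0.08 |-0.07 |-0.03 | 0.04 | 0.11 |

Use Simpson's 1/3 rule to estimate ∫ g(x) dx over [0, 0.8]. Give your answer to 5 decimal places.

h = 0.2, n = 4.
(h/3)·[y₀ + 4y₁ + 2y₂ + 4y₃ + y₄] = 0.066667·(-0.15) = -0.01000.

-0.01000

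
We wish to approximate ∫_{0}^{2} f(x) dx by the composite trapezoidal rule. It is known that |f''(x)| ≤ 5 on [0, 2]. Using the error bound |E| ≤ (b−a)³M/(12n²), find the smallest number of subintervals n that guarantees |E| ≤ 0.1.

6

Need 40/(12n²) ≤ 0.1.
n² ≥ 40/(12·0.1) = 33.3333 ⇒ n ≥ 5.7735, so the smallest n is 6.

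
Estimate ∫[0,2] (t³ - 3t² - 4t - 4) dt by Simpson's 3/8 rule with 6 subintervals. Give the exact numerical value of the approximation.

h = (2 − 0)/6 = 0.333333.
Nodes t₀,…,t₆ = 0, 0.333333, 0.666667, 1, 1.333333, 1.666667, 2.
f(t) = t³ - 3t² - 4t - 4: f₀=-4, f₁=-5.629630, f₂=-7.703704, f₃=-10, f₄=-12.296296, f₅=-14.370370, f₆=-16.
(3h/8)·[f₀ + 3f₁ + 3f₂ + 2f₃ + 3f₄ + 3f₅ + f₆] = 0.125·(-160) = -20.

-20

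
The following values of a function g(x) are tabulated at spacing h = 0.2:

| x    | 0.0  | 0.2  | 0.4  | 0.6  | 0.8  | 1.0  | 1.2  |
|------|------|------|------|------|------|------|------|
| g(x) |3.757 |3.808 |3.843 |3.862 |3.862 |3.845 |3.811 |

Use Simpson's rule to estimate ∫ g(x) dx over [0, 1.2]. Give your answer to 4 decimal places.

h = 0.2, n = 6.
(h/3)·[y₀ + 4y₁ + 2y₂ + 4y₃ + 2y₄ + 4y₅ + y₆] = 0.066667·(69.038) = 4.6025.

4.6025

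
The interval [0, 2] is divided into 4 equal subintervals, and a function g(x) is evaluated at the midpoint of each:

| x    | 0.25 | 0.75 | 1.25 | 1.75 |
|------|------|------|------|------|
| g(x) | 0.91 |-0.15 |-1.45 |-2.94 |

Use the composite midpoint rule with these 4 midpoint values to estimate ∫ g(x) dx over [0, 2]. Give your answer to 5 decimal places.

-1.81500

h = 0.5, n = 4.
h·[y(m₁) + y(m₂) + y(m₃) + y(m₄)] = 0.5·(-3.63) = -1.81500.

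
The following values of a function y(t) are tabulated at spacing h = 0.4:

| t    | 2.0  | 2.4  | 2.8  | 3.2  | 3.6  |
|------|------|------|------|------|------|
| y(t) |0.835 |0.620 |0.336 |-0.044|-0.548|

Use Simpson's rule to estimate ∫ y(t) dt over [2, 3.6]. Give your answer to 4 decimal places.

0.4351

h = 0.4, n = 4.
(h/3)·[y₀ + 4y₁ + 2y₂ + 4y₃ + y₄] = 0.133333·(3.263) = 0.4351.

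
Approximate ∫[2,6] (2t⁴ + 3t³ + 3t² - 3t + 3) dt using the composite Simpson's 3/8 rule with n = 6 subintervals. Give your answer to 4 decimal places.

h = (6 − 2)/6 = 0.666667.
Nodes t₀,…,t₆ = 2, 2.666667, 3.333333, 4, 4.666667, 5.333333, 6.
f(t) = 2t⁴ + 3t³ + 3t² - 3t + 3: f₀=65, f₁=174.358025, f₂=384.358025, f₃=743, f₄=1307.765432, f₅=2145.617284, f₆=3333.
(3h/8)·[f₀ + 3f₁ + 3f₂ + 2f₃ + 3f₄ + 3f₅ + f₆] = 0.25·(16920.296296) = 4230.0741.

4230.0741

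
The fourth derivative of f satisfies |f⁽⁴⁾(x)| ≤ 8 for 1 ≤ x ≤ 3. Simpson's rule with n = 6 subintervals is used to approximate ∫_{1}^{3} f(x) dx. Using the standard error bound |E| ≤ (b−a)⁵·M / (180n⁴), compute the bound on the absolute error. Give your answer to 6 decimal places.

|E| ≤ (2)⁵·8 / (180·6⁴) = 256/233280 = 0.001097.

0.001097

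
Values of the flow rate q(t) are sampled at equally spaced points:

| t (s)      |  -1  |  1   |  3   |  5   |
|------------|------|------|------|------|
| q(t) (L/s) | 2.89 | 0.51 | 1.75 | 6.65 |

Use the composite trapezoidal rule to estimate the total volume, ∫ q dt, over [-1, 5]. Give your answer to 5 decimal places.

14.06000

h = 2, n = 3.
(h/2)·[y₀ + 2y₁ + 2y₂ + y₃] = 1·(14.06) = 14.06000.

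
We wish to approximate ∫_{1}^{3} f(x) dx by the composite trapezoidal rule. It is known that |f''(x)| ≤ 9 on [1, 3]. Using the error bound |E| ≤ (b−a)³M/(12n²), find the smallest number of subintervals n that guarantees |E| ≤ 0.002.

Need 72/(12n²) ≤ 0.002.
n² ≥ 72/(12·0.002) = 3000 ⇒ n ≥ 54.7723, so the smallest n is 55.

55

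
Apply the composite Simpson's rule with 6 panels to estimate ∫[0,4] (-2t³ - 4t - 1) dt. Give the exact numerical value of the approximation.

h = (4 − 0)/6 = 0.666667.
Nodes t₀,…,t₆ = 0, 0.666667, 1.333333, 2, 2.666667, 3.333333, 4.
f(t) = -2t³ - 4t - 1: f₀=-1, f₁=-4.259259, f₂=-11.074074, f₃=-25, f₄=-49.592593, f₅=-88.407407, f₆=-145.
(h/3)·[f₀ + 4f₁ + 2f₂ + 4f₃ + 2f₄ + 4f₅ + f₆] = 0.222222·(-738) = -164.

-164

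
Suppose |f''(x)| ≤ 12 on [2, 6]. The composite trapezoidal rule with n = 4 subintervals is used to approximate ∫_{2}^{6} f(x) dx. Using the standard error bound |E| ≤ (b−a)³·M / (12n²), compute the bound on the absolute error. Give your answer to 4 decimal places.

4.0000

|E| ≤ (4)³·12 / (12·4²) = 768/192 = 4.0000.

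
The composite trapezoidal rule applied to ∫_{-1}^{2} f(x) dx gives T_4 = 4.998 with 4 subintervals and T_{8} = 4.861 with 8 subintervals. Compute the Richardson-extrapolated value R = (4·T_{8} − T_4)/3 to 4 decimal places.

4.8153

R = (4·T_{8} − T_4) / 3 = (4·4.861 − 4.998)/3 = (14.446)/3 = 4.8153.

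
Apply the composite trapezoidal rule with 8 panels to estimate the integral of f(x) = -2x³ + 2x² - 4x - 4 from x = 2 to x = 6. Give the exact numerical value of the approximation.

h = (6 − 2)/8 = 0.5.
Nodes x₀,…,x₈ = 2, 2.5, 3, 3.5, 4, 4.5, 5, 5.5, 6.
f(x) = -2x³ + 2x² - 4x - 4: f₀=-20, f₁=-32.75, f₂=-52, f₃=-79.25, f₄=-116, f₅=-163.75, f₆=-224, f₇=-298.25, f₈=-388.
(h/2)·[f₀ + 2f₁ + 2f₂ + 2f₃ + 2f₄ + 2f₅ + 2f₆ + 2f₇ + f₈] = 0.25·(-2340) = -585.

-585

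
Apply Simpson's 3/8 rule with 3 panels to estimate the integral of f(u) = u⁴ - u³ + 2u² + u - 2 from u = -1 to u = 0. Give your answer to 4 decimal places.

-1.3796

h = (0 − (-1))/3 = 0.333333.
Nodes u₀,…,u₃ = -1, -0.666667, -0.333333, 0.
f(u) = u⁴ - u³ + 2u² + u - 2: f₀=1, f₁=-1.283951, f₂=-2.061728, f₃=-2.
(3h/8)·[f₀ + 3f₁ + 3f₂ + f₃] = 0.125·(-11.037037) = -1.3796.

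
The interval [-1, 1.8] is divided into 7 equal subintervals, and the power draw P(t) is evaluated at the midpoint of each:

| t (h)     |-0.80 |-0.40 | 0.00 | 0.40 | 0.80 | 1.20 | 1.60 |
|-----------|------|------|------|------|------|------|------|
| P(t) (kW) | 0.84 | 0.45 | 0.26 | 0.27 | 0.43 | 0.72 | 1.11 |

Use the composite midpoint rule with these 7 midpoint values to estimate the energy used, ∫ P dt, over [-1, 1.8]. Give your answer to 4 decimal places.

h = 0.4, n = 7.
h·[y(m₁) + y(m₂) + y(m₃) + y(m₄) + y(m₅) + y(m₆) + y(m₇)] = 0.4·(4.08) = 1.6320.

1.6320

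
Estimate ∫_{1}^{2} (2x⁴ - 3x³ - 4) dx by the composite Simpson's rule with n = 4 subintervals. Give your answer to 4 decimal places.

-2.8490

h = (2 − 1)/4 = 0.25.
Nodes x₀,…,x₄ = 1, 1.25, 1.5, 1.75, 2.
f(x) = 2x⁴ - 3x³ - 4: f₀=-5, f₁=-4.9765625, f₂=-4, f₃=-1.3203125, f₄=4.
(h/3)·[f₀ + 4f₁ + 2f₂ + 4f₃ + f₄] = 0.083333·(-34.1875) = -2.8490.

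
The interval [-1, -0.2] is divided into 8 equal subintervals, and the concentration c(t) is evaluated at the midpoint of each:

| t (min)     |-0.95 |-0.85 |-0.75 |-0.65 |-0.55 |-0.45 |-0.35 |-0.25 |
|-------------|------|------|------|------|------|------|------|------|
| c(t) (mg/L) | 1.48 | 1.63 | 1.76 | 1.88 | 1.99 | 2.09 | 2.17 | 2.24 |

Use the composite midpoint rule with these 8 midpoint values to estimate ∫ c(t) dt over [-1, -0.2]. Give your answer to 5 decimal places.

h = 0.1, n = 8.
h·[y(m₁) + y(m₂) + y(m₃) + y(m₄) + y(m₅) + y(m₆) + y(m₇) + y(m₈)] = 0.1·(15.24) = 1.52400.

1.52400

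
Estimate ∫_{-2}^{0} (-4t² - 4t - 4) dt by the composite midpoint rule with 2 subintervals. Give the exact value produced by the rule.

h = (0 − (-2))/2 = 1.
Midpoints m₁,…,m₂ = -1.5, -0.5.
f(m₁)=-7, f(m₂)=-3.
h·[f(m₁) + f(m₂)] = 1·(-10) = -10.

-10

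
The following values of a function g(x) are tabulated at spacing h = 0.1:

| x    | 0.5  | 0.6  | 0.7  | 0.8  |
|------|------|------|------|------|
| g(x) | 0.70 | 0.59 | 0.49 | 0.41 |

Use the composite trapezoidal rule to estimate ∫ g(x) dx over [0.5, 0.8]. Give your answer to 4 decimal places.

0.1635

h = 0.1, n = 3.
(h/2)·[y₀ + 2y₁ + 2y₂ + y₃] = 0.05·(3.27) = 0.1635.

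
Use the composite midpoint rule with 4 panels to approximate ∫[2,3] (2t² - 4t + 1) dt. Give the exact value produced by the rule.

h = (3 − 2)/4 = 0.25.
Midpoints m₁,…,m₄ = 2.125, 2.375, 2.625, 2.875.
f(m₁)=1.53125, f(m₂)=2.78125, f(m₃)=4.28125, f(m₄)=6.03125.
h·[f(m₁) + f(m₂) + f(m₃) + f(m₄)] = 0.25·(14.625) = 3.65625.

3.65625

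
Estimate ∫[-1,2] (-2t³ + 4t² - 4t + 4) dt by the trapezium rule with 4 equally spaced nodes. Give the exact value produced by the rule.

h = (2 − (-1))/3 = 1.
Nodes t₀,…,t₃ = -1, 0, 1, 2.
f(t) = -2t³ + 4t² - 4t + 4: f₀=14, f₁=4, f₂=2, f₃=-4.
(h/2)·[f₀ + 2f₁ + 2f₂ + f₃] = 0.5·(22) = 11.

11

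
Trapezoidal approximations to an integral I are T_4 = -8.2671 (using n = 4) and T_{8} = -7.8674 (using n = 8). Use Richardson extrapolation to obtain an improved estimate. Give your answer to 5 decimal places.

-7.73417

R = (4·T_{8} − T_4) / 3 = (4·(-7.8674) − (-8.2671))/3 = (-23.2025)/3 = -7.73417.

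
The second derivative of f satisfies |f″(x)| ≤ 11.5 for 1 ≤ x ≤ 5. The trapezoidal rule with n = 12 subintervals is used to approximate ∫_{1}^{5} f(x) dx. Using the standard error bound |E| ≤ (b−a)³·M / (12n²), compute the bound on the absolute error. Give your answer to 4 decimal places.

0.4259

|E| ≤ (4)³·11.5 / (12·12²) = 736/1728 = 0.4259.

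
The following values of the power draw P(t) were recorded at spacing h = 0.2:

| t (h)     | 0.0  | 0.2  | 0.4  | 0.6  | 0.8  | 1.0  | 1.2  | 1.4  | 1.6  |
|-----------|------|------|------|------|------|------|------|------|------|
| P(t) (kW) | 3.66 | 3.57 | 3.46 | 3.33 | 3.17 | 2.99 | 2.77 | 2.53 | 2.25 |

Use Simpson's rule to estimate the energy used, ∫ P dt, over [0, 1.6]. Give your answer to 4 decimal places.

4.9593

h = 0.2, n = 8.
(h/3)·[y₀ + 4y₁ + 2y₂ + 4y₃ + 2y₄ + 4y₅ + 2y₆ + 4y₇ + y₈] = 0.066667·(74.39) = 4.9593.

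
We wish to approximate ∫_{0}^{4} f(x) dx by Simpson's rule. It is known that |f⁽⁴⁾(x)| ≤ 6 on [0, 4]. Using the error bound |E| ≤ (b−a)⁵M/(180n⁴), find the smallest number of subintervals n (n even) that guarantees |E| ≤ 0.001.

14

Need 6144/(180n⁴) ≤ 0.001.
n⁴ ≥ 6144/(180·0.001) = 34133.3 ⇒ n ≥ 13.5924, so the smallest even n is 14. (n must be even for Simpson's rule.)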